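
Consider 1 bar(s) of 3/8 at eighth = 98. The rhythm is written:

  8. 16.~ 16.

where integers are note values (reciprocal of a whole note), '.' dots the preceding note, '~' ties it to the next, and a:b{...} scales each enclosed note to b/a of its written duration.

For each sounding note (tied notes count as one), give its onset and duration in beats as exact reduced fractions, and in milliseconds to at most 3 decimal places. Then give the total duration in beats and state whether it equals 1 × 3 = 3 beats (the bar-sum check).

1) 0.0ms=0b +918.367ms=3/2b
2) 918.367ms=3/2b +918.367ms=3/2b
Σ=3b of 3 (98bpm 3/8) — PASS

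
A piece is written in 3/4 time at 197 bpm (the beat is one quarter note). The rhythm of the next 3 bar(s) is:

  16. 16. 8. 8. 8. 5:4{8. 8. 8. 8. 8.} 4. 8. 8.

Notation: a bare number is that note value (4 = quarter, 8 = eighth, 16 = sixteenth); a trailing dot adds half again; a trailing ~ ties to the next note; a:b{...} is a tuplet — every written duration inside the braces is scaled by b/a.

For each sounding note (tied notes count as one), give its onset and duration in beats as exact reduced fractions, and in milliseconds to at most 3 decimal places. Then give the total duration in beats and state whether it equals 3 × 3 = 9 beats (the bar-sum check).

1) 0.0ms=0b +114.213ms=3/8b
2) 114.213ms=3/8b +114.213ms=3/8b
3) 228.426ms=3/4b +228.426ms=3/4b
4) 456.853ms=3/2b +228.426ms=3/4b
5) 685.279ms=9/4b +228.426ms=3/4b
6) 913.706ms=3b +182.741ms=3/5b
7) 1096.447ms=18/5b +182.741ms=3/5b
8) 1279.188ms=21/5b +182.741ms=3/5b
9) 1461.929ms=24/5b +182.741ms=3/5b
10) 1644.67ms=27/5b +182.741ms=3/5b
11) 1827.411ms=6b +456.853ms=3/2b
12) 2284.264ms=15/2b +228.426ms=3/4b
13) 2512.69ms=33/4b +228.426ms=3/4b
Σ=9b of 9 (197bpm 3/4) — PASS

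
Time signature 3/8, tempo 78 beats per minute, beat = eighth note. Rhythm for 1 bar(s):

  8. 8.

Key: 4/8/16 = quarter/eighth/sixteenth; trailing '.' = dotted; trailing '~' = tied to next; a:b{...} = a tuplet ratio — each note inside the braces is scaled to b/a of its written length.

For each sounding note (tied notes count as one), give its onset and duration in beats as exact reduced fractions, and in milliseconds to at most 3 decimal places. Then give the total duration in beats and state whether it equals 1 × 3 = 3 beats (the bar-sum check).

1) 0.0ms=0b +1153.846ms=3/2b
2) 1153.846ms=3/2b +1153.846ms=3/2b
Σ=3b of 3 (78bpm 3/8) — PASS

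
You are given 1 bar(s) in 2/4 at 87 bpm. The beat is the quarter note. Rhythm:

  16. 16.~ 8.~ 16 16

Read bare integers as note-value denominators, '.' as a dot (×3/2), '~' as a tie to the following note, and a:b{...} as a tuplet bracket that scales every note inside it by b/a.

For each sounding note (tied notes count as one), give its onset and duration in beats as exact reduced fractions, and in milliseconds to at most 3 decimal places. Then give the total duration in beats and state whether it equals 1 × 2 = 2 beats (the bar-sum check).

1) 0.0ms=0b +258.621ms=3/8b
2) 258.621ms=3/8b +948.276ms=11/8b
3) 1206.897ms=7/4b +172.414ms=1/4b
Σ=2b of 2 (87bpm 2/4) — PASS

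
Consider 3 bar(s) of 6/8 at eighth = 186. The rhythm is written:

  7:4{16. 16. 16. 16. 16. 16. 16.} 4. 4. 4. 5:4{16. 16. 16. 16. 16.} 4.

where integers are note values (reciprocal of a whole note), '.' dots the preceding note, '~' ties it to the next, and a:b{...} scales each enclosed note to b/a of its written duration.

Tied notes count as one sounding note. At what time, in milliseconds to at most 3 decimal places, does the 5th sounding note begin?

note 5 onset = 12/7b = 552.995ms

1. 0.0ms @ 0 + 138.249ms (3/7)
2. 138.249ms @ 3/7 + 138.249ms (3/7)
3. 276.498ms @ 6/7 + 138.249ms (3/7)
4. 414.747ms @ 9/7 + 138.249ms (3/7)
5. 552.995ms @ 12/7 + 138.249ms (3/7)
6. 691.244ms @ 15/7 + 138.249ms (3/7)
7. 829.493ms @ 18/7 + 138.249ms (3/7)
8. 967.742ms @ 3 + 967.742ms (3)
9. 1935.484ms @ 6 + 967.742ms (3)
10. 2903.226ms @ 9 + 967.742ms (3)
11. 3870.968ms @ 12 + 193.548ms (3/5)
12. 4064.516ms @ 63/5 + 193.548ms (3/5)
13. 4258.065ms @ 66/5 + 193.548ms (3/5)
14. 4451.613ms @ 69/5 + 193.548ms (3/5)
15. 4645.161ms @ 72/5 + 193.548ms (3/5)
16. 4838.71ms @ 15 + 967.742ms (3)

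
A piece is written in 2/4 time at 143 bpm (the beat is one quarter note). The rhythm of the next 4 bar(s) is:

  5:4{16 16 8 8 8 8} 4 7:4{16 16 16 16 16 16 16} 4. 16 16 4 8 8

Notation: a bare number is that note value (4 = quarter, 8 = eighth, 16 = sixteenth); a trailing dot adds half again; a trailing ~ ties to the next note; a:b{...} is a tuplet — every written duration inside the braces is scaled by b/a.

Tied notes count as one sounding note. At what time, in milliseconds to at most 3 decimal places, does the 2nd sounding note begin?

note 2 onset = 1/5b = 83.916ms

1. 0.0ms @ 0 + 83.916ms (1/5)
2. 83.916ms @ 1/5 + 83.916ms (1/5)
3. 167.832ms @ 2/5 + 167.832ms (2/5)
4. 335.664ms @ 4/5 + 167.832ms (2/5)
5. 503.497ms @ 6/5 + 167.832ms (2/5)
6. 671.329ms @ 8/5 + 167.832ms (2/5)
7. 839.161ms @ 2 + 419.58ms (1)
8. 1258.741ms @ 3 + 59.94ms (1/7)
9. 1318.681ms @ 22/7 + 59.94ms (1/7)
10. 1378.621ms @ 23/7 + 59.94ms (1/7)
11. 1438.561ms @ 24/7 + 59.94ms (1/7)
12. 1498.501ms @ 25/7 + 59.94ms (1/7)
13. 1558.442ms @ 26/7 + 59.94ms (1/7)
14. 1618.382ms @ 27/7 + 59.94ms (1/7)
15. 1678.322ms @ 4 + 629.371ms (3/2)
16. 2307.692ms @ 11/2 + 104.895ms (1/4)
17. 2412.587ms @ 23/4 + 104.895ms (1/4)
18. 2517.483ms @ 6 + 419.58ms (1)
19. 2937.063ms @ 7 + 209.79ms (1/2)
20. 3146.853ms @ 15/2 + 209.79ms (1/2)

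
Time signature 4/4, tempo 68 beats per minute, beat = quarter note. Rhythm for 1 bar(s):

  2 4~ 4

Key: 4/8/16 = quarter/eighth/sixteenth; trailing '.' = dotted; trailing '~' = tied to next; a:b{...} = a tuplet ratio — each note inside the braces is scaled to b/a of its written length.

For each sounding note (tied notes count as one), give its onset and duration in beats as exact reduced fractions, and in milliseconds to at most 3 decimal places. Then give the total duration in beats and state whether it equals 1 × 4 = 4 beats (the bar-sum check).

1) 0.0ms=0b +1764.706ms=2b
2) 1764.706ms=2b +1764.706ms=2b
Σ=4b of 4 (68bpm 4/4) — PASS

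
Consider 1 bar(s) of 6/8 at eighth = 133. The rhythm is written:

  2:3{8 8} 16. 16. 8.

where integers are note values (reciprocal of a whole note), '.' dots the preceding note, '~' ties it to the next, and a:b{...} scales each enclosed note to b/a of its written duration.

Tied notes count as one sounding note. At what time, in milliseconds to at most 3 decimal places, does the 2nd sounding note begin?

1. 0.0ms @ 0 + 676.692ms (3/2)
2. 676.692ms @ 3/2 + 676.692ms (3/2)
3. 1353.383ms @ 3 + 338.346ms (3/4)
4. 1691.729ms @ 15/4 + 338.346ms (3/4)
5. 2030.075ms @ 9/2 + 676.692ms (3/2)

note 2 onset = 3/2b = 676.692ms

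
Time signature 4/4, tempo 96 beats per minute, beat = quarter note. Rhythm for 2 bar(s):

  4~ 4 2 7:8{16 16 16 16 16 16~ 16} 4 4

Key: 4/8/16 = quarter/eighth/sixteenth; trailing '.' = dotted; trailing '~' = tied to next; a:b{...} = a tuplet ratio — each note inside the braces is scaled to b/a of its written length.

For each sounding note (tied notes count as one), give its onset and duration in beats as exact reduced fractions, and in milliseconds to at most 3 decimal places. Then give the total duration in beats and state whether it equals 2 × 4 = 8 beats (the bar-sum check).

1) 0.0ms=0b +1250.0ms=2b
2) 1250.0ms=2b +1250.0ms=2b
3) 2500.0ms=4b +178.571ms=2/7b
4) 2678.571ms=30/7b +178.571ms=2/7b
5) 2857.143ms=32/7b +178.571ms=2/7b
6) 3035.714ms=34/7b +178.571ms=2/7b
7) 3214.286ms=36/7b +178.571ms=2/7b
8) 3392.857ms=38/7b +357.143ms=4/7b
9) 3750.0ms=6b +625.0ms=1b
10) 4375.0ms=7b +625.0ms=1b
Σ=8b of 8 (96bpm 4/4) — PASS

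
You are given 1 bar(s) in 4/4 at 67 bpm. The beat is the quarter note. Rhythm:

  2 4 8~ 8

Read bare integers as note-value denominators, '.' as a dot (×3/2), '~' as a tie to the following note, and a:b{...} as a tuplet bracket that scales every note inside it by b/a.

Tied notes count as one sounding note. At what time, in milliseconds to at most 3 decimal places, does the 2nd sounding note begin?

1. 0.0ms @ 0 + 1791.045ms (2)
2. 1791.045ms @ 2 + 895.522ms (1)
3. 2686.567ms @ 3 + 895.522ms (1)

note 2 onset = 2b = 1791.045ms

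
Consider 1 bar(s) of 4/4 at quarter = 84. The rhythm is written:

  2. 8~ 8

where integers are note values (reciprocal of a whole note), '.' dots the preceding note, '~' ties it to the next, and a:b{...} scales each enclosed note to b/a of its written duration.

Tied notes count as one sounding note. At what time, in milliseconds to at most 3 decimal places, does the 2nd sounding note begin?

note 2 onset = 3b = 2142.857ms

1. 0.0ms @ 0 + 2142.857ms (3)
2. 2142.857ms @ 3 + 714.286ms (1)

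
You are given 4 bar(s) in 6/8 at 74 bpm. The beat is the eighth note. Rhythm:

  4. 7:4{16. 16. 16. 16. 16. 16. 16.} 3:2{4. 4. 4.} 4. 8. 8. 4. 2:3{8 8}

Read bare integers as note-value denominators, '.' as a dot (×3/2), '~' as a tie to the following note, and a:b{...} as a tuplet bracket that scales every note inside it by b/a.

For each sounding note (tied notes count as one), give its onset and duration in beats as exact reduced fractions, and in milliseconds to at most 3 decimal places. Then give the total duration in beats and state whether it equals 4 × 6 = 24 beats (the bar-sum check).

1) 0.0ms=0b +2432.432ms=3b
2) 2432.432ms=3b +347.49ms=3/7b
3) 2779.923ms=24/7b +347.49ms=3/7b
4) 3127.413ms=27/7b +347.49ms=3/7b
5) 3474.903ms=30/7b +347.49ms=3/7b
6) 3822.394ms=33/7b +347.49ms=3/7b
7) 4169.884ms=36/7b +347.49ms=3/7b
8) 4517.375ms=39/7b +347.49ms=3/7b
9) 4864.865ms=6b +1621.622ms=2b
10) 6486.486ms=8b +1621.622ms=2b
11) 8108.108ms=10b +1621.622ms=2b
12) 9729.73ms=12b +2432.432ms=3b
13) 12162.162ms=15b +1216.216ms=3/2b
14) 13378.378ms=33/2b +1216.216ms=3/2b
15) 14594.595ms=18b +2432.432ms=3b
16) 17027.027ms=21b +1216.216ms=3/2b
17) 18243.243ms=45/2b +1216.216ms=3/2b
Σ=24b of 24 (74bpm 6/8) — PASS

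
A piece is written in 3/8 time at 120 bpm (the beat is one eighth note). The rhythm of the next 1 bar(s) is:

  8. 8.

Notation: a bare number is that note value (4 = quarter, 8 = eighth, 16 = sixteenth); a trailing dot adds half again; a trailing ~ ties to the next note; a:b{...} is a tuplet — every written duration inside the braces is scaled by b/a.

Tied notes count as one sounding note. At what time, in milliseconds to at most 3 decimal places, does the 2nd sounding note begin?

note 2 onset = 3/2b = 750.0ms

1. 0.0ms @ 0 + 750.0ms (3/2)
2. 750.0ms @ 3/2 + 750.0ms (3/2)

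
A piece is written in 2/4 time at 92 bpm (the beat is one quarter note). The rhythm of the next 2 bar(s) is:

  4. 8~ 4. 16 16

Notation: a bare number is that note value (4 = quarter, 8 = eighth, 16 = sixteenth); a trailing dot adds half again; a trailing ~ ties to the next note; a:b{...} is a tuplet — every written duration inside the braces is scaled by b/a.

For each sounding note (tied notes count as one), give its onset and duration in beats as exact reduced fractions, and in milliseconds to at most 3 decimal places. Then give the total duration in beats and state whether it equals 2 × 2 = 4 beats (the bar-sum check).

1) 0.0ms=0b +978.261ms=3/2b
2) 978.261ms=3/2b +1304.348ms=2b
3) 2282.609ms=7/2b +163.043ms=1/4b
4) 2445.652ms=15/4b +163.043ms=1/4b
Σ=4b of 4 (92bpm 2/4) — PASS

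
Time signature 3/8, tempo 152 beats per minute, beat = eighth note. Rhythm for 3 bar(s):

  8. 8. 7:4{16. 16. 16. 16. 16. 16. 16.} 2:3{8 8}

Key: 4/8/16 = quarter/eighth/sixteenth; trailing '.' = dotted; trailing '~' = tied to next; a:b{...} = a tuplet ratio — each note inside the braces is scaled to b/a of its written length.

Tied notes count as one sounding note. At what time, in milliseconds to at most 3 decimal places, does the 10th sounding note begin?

note 10 onset = 6b = 2368.421ms

1. 0.0ms @ 0 + 592.105ms (3/2)
2. 592.105ms @ 3/2 + 592.105ms (3/2)
3. 1184.211ms @ 3 + 169.173ms (3/7)
4. 1353.383ms @ 24/7 + 169.173ms (3/7)
5. 1522.556ms @ 27/7 + 169.173ms (3/7)
6. 1691.729ms @ 30/7 + 169.173ms (3/7)
7. 1860.902ms @ 33/7 + 169.173ms (3/7)
8. 2030.075ms @ 36/7 + 169.173ms (3/7)
9. 2199.248ms @ 39/7 + 169.173ms (3/7)
10. 2368.421ms @ 6 + 592.105ms (3/2)
11. 2960.526ms @ 15/2 + 592.105ms (3/2)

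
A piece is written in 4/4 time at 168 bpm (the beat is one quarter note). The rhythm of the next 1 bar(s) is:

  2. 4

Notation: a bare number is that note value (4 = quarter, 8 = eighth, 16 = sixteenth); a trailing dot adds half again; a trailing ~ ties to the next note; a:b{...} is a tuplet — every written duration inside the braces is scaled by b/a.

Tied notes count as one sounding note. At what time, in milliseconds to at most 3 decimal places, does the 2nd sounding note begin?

note 2 onset = 3b = 1071.429ms

1. 0.0ms @ 0 + 1071.429ms (3)
2. 1071.429ms @ 3 + 357.143ms (1)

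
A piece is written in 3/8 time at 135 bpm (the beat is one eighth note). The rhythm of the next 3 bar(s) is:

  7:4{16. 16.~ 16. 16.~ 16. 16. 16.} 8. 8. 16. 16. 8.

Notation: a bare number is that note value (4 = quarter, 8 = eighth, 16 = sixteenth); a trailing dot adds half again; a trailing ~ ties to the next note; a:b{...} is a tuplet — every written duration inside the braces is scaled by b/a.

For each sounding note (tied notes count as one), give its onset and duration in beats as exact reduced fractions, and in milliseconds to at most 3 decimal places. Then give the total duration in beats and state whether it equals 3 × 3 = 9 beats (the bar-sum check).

1) 0.0ms=0b +190.476ms=3/7b
2) 190.476ms=3/7b +380.952ms=6/7b
3) 571.429ms=9/7b +380.952ms=6/7b
4) 952.381ms=15/7b +190.476ms=3/7b
5) 1142.857ms=18/7b +190.476ms=3/7b
6) 1333.333ms=3b +666.667ms=3/2b
7) 2000.0ms=9/2b +666.667ms=3/2b
8) 2666.667ms=6b +333.333ms=3/4b
9) 3000.0ms=27/4b +333.333ms=3/4b
10) 3333.333ms=15/2b +666.667ms=3/2b
Σ=9b of 9 (135bpm 3/8) — PASS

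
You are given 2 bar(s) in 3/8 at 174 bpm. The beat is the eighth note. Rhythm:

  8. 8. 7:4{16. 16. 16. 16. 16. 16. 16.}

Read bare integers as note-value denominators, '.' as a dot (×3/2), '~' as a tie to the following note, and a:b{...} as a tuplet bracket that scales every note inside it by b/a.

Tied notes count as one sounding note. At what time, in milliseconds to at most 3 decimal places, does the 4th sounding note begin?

note 4 onset = 24/7b = 1182.266ms

1. 0.0ms @ 0 + 517.241ms (3/2)
2. 517.241ms @ 3/2 + 517.241ms (3/2)
3. 1034.483ms @ 3 + 147.783ms (3/7)
4. 1182.266ms @ 24/7 + 147.783ms (3/7)
5. 1330.049ms @ 27/7 + 147.783ms (3/7)
6. 1477.833ms @ 30/7 + 147.783ms (3/7)
7. 1625.616ms @ 33/7 + 147.783ms (3/7)
8. 1773.399ms @ 36/7 + 147.783ms (3/7)
9. 1921.182ms @ 39/7 + 147.783ms (3/7)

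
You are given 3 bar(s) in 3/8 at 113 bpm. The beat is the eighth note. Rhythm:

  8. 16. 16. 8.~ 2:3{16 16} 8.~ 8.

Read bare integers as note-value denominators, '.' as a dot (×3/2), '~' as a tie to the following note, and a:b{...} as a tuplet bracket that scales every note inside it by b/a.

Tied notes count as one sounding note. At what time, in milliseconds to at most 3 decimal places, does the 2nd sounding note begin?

note 2 onset = 3/2b = 796.46ms

1. 0.0ms @ 0 + 796.46ms (3/2)
2. 796.46ms @ 3/2 + 398.23ms (3/4)
3. 1194.69ms @ 9/4 + 398.23ms (3/4)
4. 1592.92ms @ 3 + 1194.69ms (9/4)
5. 2787.611ms @ 21/4 + 398.23ms (3/4)
6. 3185.841ms @ 6 + 1592.92ms (3)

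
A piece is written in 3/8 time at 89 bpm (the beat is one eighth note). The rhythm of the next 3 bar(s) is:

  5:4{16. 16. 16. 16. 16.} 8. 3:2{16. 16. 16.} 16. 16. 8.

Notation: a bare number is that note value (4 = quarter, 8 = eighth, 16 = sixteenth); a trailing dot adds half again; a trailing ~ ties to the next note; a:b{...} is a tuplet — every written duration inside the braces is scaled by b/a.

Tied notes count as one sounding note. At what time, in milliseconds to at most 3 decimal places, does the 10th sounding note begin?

1. 0.0ms @ 0 + 404.494ms (3/5)
2. 404.494ms @ 3/5 + 404.494ms (3/5)
3. 808.989ms @ 6/5 + 404.494ms (3/5)
4. 1213.483ms @ 9/5 + 404.494ms (3/5)
5. 1617.978ms @ 12/5 + 404.494ms (3/5)
6. 2022.472ms @ 3 + 1011.236ms (3/2)
7. 3033.708ms @ 9/2 + 337.079ms (1/2)
8. 3370.787ms @ 5 + 337.079ms (1/2)
9. 3707.865ms @ 11/2 + 337.079ms (1/2)
10. 4044.944ms @ 6 + 505.618ms (3/4)
11. 4550.562ms @ 27/4 + 505.618ms (3/4)
12. 5056.18ms @ 15/2 + 1011.236ms (3/2)

note 10 onset = 6b = 4044.944ms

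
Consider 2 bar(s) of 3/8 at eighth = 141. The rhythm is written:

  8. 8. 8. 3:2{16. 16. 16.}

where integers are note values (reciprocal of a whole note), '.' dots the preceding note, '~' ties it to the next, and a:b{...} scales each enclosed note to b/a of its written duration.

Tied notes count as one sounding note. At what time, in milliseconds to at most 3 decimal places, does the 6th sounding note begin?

note 6 onset = 11/2b = 2340.426ms

1. 0.0ms @ 0 + 638.298ms (3/2)
2. 638.298ms @ 3/2 + 638.298ms (3/2)
3. 1276.596ms @ 3 + 638.298ms (3/2)
4. 1914.894ms @ 9/2 + 212.766ms (1/2)
5. 2127.66ms @ 5 + 212.766ms (1/2)
6. 2340.426ms @ 11/2 + 212.766ms (1/2)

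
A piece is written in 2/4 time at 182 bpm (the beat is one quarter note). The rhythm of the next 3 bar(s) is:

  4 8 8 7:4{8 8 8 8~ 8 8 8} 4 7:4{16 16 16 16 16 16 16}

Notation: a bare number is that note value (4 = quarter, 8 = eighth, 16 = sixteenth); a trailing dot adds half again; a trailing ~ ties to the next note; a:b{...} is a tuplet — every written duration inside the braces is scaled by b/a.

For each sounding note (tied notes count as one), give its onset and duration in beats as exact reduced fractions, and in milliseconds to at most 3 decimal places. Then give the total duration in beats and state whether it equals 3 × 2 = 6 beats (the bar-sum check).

1) 0.0ms=0b +329.67ms=1b
2) 329.67ms=1b +164.835ms=1/2b
3) 494.505ms=3/2b +164.835ms=1/2b
4) 659.341ms=2b +94.192ms=2/7b
5) 753.532ms=16/7b +94.192ms=2/7b
6) 847.724ms=18/7b +94.192ms=2/7b
7) 941.915ms=20/7b +188.383ms=4/7b
8) 1130.298ms=24/7b +94.192ms=2/7b
9) 1224.49ms=26/7b +94.192ms=2/7b
10) 1318.681ms=4b +329.67ms=1b
11) 1648.352ms=5b +47.096ms=1/7b
12) 1695.447ms=36/7b +47.096ms=1/7b
13) 1742.543ms=37/7b +47.096ms=1/7b
14) 1789.639ms=38/7b +47.096ms=1/7b
15) 1836.735ms=39/7b +47.096ms=1/7b
16) 1883.83ms=40/7b +47.096ms=1/7b
17) 1930.926ms=41/7b +47.096ms=1/7b
Σ=6b of 6 (182bpm 2/4) — PASS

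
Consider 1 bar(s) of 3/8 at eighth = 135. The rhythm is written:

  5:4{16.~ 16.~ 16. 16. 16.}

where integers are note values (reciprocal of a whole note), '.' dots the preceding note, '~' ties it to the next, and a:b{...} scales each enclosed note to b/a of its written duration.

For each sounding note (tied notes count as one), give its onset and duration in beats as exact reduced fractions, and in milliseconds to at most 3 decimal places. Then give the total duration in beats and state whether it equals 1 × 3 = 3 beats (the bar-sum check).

1) 0.0ms=0b +800.0ms=9/5b
2) 800.0ms=9/5b +266.667ms=3/5b
3) 1066.667ms=12/5b +266.667ms=3/5b
Σ=3b of 3 (135bpm 3/8) — PASS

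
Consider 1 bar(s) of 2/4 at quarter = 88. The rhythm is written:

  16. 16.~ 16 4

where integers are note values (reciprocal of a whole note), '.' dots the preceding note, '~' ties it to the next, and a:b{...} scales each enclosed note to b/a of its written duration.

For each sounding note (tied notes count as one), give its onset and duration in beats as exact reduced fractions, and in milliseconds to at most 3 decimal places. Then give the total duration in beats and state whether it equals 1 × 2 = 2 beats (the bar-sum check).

1) 0.0ms=0b +255.682ms=3/8b
2) 255.682ms=3/8b +426.136ms=5/8b
3) 681.818ms=1b +681.818ms=1b
Σ=2b of 2 (88bpm 2/4) — PASS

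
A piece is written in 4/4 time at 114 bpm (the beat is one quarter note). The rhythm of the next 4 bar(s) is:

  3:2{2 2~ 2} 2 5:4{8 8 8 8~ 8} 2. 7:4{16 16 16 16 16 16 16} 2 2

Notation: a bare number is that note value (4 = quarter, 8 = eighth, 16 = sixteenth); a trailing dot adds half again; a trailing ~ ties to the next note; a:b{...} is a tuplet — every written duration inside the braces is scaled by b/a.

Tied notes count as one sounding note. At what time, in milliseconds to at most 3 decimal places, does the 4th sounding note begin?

note 4 onset = 6b = 3157.895ms

1. 0.0ms @ 0 + 701.754ms (4/3)
2. 701.754ms @ 4/3 + 1403.509ms (8/3)
3. 2105.263ms @ 4 + 1052.632ms (2)
4. 3157.895ms @ 6 + 210.526ms (2/5)
5. 3368.421ms @ 32/5 + 210.526ms (2/5)
6. 3578.947ms @ 34/5 + 210.526ms (2/5)
7. 3789.474ms @ 36/5 + 421.053ms (4/5)
8. 4210.526ms @ 8 + 1578.947ms (3)
9. 5789.474ms @ 11 + 75.188ms (1/7)
10. 5864.662ms @ 78/7 + 75.188ms (1/7)
11. 5939.85ms @ 79/7 + 75.188ms (1/7)
12. 6015.038ms @ 80/7 + 75.188ms (1/7)
13. 6090.226ms @ 81/7 + 75.188ms (1/7)
14. 6165.414ms @ 82/7 + 75.188ms (1/7)
15. 6240.602ms @ 83/7 + 75.188ms (1/7)
16. 6315.789ms @ 12 + 1052.632ms (2)
17. 7368.421ms @ 14 + 1052.632ms (2)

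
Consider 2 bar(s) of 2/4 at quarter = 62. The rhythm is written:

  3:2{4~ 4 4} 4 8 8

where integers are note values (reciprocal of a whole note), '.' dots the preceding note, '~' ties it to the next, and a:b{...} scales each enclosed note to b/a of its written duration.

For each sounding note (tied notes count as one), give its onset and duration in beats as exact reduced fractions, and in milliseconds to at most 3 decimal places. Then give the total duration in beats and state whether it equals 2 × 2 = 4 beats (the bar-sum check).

1) 0.0ms=0b +1290.323ms=4/3b
2) 1290.323ms=4/3b +645.161ms=2/3b
3) 1935.484ms=2b +967.742ms=1b
4) 2903.226ms=3b +483.871ms=1/2b
5) 3387.097ms=7/2b +483.871ms=1/2b
Σ=4b of 4 (62bpm 2/4) — PASS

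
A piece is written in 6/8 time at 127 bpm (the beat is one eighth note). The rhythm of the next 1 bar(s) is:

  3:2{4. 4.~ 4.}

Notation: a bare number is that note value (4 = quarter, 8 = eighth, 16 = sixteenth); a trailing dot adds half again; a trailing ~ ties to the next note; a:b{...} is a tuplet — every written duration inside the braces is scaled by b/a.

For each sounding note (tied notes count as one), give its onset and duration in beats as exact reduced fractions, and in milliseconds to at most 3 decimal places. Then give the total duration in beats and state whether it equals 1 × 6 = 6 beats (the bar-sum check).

1) 0.0ms=0b +944.882ms=2b
2) 944.882ms=2b +1889.764ms=4b
Σ=6b of 6 (127bpm 6/8) — PASS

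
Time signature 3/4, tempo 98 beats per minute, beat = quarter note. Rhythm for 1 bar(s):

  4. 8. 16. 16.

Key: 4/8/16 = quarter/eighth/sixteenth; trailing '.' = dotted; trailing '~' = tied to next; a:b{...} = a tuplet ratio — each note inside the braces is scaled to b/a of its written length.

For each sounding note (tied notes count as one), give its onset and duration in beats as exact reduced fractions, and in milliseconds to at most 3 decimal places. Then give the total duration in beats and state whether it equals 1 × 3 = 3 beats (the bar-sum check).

1) 0.0ms=0b +918.367ms=3/2b
2) 918.367ms=3/2b +459.184ms=3/4b
3) 1377.551ms=9/4b +229.592ms=3/8b
4) 1607.143ms=21/8b +229.592ms=3/8b
Σ=3b of 3 (98bpm 3/4) — PASS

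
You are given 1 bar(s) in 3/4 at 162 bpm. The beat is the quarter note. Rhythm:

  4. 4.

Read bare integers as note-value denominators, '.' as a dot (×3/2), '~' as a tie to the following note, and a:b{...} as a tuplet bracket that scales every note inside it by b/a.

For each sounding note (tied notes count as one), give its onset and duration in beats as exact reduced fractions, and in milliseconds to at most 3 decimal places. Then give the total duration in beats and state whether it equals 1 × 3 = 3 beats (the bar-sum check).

1) 0.0ms=0b +555.556ms=3/2b
2) 555.556ms=3/2b +555.556ms=3/2b
Σ=3b of 3 (162bpm 3/4) — PASS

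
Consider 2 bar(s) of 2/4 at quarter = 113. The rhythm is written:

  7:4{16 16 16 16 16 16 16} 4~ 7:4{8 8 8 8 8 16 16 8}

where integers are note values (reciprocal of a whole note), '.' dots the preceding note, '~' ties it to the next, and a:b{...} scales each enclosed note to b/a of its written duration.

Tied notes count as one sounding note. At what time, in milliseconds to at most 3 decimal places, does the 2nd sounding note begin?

1. 0.0ms @ 0 + 75.853ms (1/7)
2. 75.853ms @ 1/7 + 75.853ms (1/7)
3. 151.707ms @ 2/7 + 75.853ms (1/7)
4. 227.56ms @ 3/7 + 75.853ms (1/7)
5. 303.413ms @ 4/7 + 75.853ms (1/7)
6. 379.267ms @ 5/7 + 75.853ms (1/7)
7. 455.12ms @ 6/7 + 75.853ms (1/7)
8. 530.973ms @ 1 + 682.68ms (9/7)
9. 1213.654ms @ 16/7 + 151.707ms (2/7)
10. 1365.36ms @ 18/7 + 151.707ms (2/7)
11. 1517.067ms @ 20/7 + 151.707ms (2/7)
12. 1668.774ms @ 22/7 + 151.707ms (2/7)
13. 1820.48ms @ 24/7 + 75.853ms (1/7)
14. 1896.334ms @ 25/7 + 75.853ms (1/7)
15. 1972.187ms @ 26/7 + 151.707ms (2/7)

note 2 onset = 1/7b = 75.853ms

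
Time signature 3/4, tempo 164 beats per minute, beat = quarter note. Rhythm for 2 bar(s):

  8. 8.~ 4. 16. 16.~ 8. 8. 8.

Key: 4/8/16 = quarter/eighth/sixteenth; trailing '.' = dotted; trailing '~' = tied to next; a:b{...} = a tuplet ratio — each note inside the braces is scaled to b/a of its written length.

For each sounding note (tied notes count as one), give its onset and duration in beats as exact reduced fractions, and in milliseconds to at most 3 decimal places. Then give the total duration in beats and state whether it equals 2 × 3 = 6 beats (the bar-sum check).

1) 0.0ms=0b +274.39ms=3/4b
2) 274.39ms=3/4b +823.171ms=9/4b
3) 1097.561ms=3b +137.195ms=3/8b
4) 1234.756ms=27/8b +411.585ms=9/8b
5) 1646.341ms=9/2b +274.39ms=3/4b
6) 1920.732ms=21/4b +274.39ms=3/4b
Σ=6b of 6 (164bpm 3/4) — PASS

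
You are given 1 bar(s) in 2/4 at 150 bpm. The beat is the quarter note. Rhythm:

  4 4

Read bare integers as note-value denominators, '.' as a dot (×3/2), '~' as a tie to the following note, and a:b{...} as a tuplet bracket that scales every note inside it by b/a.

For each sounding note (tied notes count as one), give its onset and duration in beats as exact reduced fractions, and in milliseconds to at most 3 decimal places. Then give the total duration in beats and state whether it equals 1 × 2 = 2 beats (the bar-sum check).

1) 0.0ms=0b +400.0ms=1b
2) 400.0ms=1b +400.0ms=1b
Σ=2b of 2 (150bpm 2/4) — PASS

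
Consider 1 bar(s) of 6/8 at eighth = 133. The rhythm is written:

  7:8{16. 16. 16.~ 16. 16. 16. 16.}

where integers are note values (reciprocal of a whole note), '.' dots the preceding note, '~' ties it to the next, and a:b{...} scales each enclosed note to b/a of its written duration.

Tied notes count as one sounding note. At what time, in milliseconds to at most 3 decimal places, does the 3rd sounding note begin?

1. 0.0ms @ 0 + 386.681ms (6/7)
2. 386.681ms @ 6/7 + 386.681ms (6/7)
3. 773.362ms @ 12/7 + 773.362ms (12/7)
4. 1546.724ms @ 24/7 + 386.681ms (6/7)
5. 1933.405ms @ 30/7 + 386.681ms (6/7)
6. 2320.086ms @ 36/7 + 386.681ms (6/7)

note 3 onset = 12/7b = 773.362ms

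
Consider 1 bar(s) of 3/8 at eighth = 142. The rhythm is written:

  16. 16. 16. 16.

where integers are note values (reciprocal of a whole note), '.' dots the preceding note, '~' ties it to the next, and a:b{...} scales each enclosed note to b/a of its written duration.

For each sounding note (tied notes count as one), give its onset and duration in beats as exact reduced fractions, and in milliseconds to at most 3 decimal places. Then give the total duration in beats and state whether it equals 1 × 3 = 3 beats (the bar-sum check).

1) 0.0ms=0b +316.901ms=3/4b
2) 316.901ms=3/4b +316.901ms=3/4b
3) 633.803ms=3/2b +316.901ms=3/4b
4) 950.704ms=9/4b +316.901ms=3/4b
Σ=3b of 3 (142bpm 3/8) — PASS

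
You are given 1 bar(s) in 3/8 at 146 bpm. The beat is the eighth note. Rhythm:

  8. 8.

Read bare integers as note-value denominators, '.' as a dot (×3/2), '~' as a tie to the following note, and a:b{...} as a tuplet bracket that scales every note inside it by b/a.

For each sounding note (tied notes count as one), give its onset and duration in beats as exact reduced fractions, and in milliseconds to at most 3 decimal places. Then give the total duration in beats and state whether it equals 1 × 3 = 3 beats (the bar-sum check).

1) 0.0ms=0b +616.438ms=3/2b
2) 616.438ms=3/2b +616.438ms=3/2b
Σ=3b of 3 (146bpm 3/8) — PASS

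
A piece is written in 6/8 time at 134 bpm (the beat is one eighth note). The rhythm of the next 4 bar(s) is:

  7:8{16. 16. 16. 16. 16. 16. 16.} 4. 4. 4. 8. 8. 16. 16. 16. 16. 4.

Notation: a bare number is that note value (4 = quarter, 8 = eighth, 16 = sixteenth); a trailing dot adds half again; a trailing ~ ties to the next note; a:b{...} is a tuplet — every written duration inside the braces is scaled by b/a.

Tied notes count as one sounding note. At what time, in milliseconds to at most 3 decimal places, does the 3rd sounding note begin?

1. 0.0ms @ 0 + 383.795ms (6/7)
2. 383.795ms @ 6/7 + 383.795ms (6/7)
3. 767.591ms @ 12/7 + 383.795ms (6/7)
4. 1151.386ms @ 18/7 + 383.795ms (6/7)
5. 1535.181ms @ 24/7 + 383.795ms (6/7)
6. 1918.977ms @ 30/7 + 383.795ms (6/7)
7. 2302.772ms @ 36/7 + 383.795ms (6/7)
8. 2686.567ms @ 6 + 1343.284ms (3)
9. 4029.851ms @ 9 + 1343.284ms (3)
10. 5373.134ms @ 12 + 1343.284ms (3)
11. 6716.418ms @ 15 + 671.642ms (3/2)
12. 7388.06ms @ 33/2 + 671.642ms (3/2)
13. 8059.701ms @ 18 + 335.821ms (3/4)
14. 8395.522ms @ 75/4 + 335.821ms (3/4)
15. 8731.343ms @ 39/2 + 335.821ms (3/4)
16. 9067.164ms @ 81/4 + 335.821ms (3/4)
17. 9402.985ms @ 21 + 1343.284ms (3)

note 3 onset = 12/7b = 767.591ms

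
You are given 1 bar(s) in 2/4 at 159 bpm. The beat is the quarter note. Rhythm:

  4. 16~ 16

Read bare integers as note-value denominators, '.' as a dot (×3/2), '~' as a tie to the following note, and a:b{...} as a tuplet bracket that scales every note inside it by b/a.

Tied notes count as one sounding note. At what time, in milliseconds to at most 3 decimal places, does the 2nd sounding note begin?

1. 0.0ms @ 0 + 566.038ms (3/2)
2. 566.038ms @ 3/2 + 188.679ms (1/2)

note 2 onset = 3/2b = 566.038ms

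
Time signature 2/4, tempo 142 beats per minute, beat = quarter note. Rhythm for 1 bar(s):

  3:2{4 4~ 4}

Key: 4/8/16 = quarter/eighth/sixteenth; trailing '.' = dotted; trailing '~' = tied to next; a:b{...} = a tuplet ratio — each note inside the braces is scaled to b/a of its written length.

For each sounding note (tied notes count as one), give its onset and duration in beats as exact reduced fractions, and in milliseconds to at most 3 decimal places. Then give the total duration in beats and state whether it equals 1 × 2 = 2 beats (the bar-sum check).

1) 0.0ms=0b +281.69ms=2/3b
2) 281.69ms=2/3b +563.38ms=4/3b
Σ=2b of 2 (142bpm 2/4) — PASS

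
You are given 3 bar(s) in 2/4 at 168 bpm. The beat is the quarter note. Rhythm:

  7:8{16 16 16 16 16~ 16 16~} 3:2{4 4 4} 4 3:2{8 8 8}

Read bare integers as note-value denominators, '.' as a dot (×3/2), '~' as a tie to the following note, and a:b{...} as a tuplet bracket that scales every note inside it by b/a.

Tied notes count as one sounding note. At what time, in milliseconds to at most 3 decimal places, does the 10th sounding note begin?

1. 0.0ms @ 0 + 102.041ms (2/7)
2. 102.041ms @ 2/7 + 102.041ms (2/7)
3. 204.082ms @ 4/7 + 102.041ms (2/7)
4. 306.122ms @ 6/7 + 102.041ms (2/7)
5. 408.163ms @ 8/7 + 204.082ms (4/7)
6. 612.245ms @ 12/7 + 340.136ms (20/21)
7. 952.381ms @ 8/3 + 238.095ms (2/3)
8. 1190.476ms @ 10/3 + 238.095ms (2/3)
9. 1428.571ms @ 4 + 357.143ms (1)
10. 1785.714ms @ 5 + 119.048ms (1/3)
11. 1904.762ms @ 16/3 + 119.048ms (1/3)
12. 2023.81ms @ 17/3 + 119.048ms (1/3)

note 10 onset = 5b = 1785.714ms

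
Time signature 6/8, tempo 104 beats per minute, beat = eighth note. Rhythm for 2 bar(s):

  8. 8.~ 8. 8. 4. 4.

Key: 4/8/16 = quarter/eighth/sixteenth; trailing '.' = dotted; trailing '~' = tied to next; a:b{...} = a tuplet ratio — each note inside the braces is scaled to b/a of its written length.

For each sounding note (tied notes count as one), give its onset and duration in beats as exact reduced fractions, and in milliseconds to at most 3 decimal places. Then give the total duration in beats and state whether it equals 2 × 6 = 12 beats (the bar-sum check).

1) 0.0ms=0b +865.385ms=3/2b
2) 865.385ms=3/2b +1730.769ms=3b
3) 2596.154ms=9/2b +865.385ms=3/2b
4) 3461.538ms=6b +1730.769ms=3b
5) 5192.308ms=9b +1730.769ms=3b
Σ=12b of 12 (104bpm 6/8) — PASS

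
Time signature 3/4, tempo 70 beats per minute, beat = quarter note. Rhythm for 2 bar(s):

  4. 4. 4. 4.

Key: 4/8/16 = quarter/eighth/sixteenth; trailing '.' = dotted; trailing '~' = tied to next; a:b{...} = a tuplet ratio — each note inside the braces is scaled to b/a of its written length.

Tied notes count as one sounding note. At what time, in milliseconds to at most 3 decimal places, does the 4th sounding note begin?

1. 0.0ms @ 0 + 1285.714ms (3/2)
2. 1285.714ms @ 3/2 + 1285.714ms (3/2)
3. 2571.429ms @ 3 + 1285.714ms (3/2)
4. 3857.143ms @ 9/2 + 1285.714ms (3/2)

note 4 onset = 9/2b = 3857.143ms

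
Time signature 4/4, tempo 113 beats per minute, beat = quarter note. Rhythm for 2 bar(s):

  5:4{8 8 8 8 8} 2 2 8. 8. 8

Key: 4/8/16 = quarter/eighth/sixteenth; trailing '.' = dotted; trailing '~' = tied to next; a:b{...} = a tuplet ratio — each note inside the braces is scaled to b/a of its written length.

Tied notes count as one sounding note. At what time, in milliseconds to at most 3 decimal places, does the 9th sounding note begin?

note 9 onset = 27/4b = 3584.071ms

1. 0.0ms @ 0 + 212.389ms (2/5)
2. 212.389ms @ 2/5 + 212.389ms (2/5)
3. 424.779ms @ 4/5 + 212.389ms (2/5)
4. 637.168ms @ 6/5 + 212.389ms (2/5)
5. 849.558ms @ 8/5 + 212.389ms (2/5)
6. 1061.947ms @ 2 + 1061.947ms (2)
7. 2123.894ms @ 4 + 1061.947ms (2)
8. 3185.841ms @ 6 + 398.23ms (3/4)
9. 3584.071ms @ 27/4 + 398.23ms (3/4)
10. 3982.301ms @ 15/2 + 265.487ms (1/2)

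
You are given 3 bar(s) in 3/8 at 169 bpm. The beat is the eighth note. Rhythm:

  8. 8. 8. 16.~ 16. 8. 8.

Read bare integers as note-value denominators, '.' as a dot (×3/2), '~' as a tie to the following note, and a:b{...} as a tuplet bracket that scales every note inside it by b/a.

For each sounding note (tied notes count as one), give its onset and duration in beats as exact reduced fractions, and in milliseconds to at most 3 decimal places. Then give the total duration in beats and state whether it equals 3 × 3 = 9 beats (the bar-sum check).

1) 0.0ms=0b +532.544ms=3/2b
2) 532.544ms=3/2b +532.544ms=3/2b
3) 1065.089ms=3b +532.544ms=3/2b
4) 1597.633ms=9/2b +532.544ms=3/2b
5) 2130.178ms=6b +532.544ms=3/2b
6) 2662.722ms=15/2b +532.544ms=3/2b
Σ=9b of 9 (169bpm 3/8) — PASS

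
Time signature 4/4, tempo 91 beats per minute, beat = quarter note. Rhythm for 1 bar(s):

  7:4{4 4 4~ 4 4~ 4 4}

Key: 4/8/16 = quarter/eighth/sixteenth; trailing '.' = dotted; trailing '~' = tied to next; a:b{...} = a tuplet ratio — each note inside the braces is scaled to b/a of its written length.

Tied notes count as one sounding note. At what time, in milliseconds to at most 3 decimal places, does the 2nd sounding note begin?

1. 0.0ms @ 0 + 376.766ms (4/7)
2. 376.766ms @ 4/7 + 376.766ms (4/7)
3. 753.532ms @ 8/7 + 753.532ms (8/7)
4. 1507.064ms @ 16/7 + 753.532ms (8/7)
5. 2260.597ms @ 24/7 + 376.766ms (4/7)

note 2 onset = 4/7b = 376.766ms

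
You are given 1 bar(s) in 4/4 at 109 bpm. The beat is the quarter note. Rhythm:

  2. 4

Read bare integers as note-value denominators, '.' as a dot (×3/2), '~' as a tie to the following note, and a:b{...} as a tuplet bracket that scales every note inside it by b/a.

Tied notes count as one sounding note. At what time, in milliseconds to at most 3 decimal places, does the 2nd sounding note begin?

note 2 onset = 3b = 1651.376ms

1. 0.0ms @ 0 + 1651.376ms (3)
2. 1651.376ms @ 3 + 550.459ms (1)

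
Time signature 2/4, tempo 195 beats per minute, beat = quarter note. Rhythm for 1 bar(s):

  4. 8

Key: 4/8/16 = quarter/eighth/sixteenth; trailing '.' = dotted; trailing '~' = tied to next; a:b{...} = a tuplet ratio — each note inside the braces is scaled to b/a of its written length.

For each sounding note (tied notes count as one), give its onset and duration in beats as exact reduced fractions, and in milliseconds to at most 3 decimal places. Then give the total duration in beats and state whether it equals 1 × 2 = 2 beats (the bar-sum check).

1) 0.0ms=0b +461.538ms=3/2b
2) 461.538ms=3/2b +153.846ms=1/2b
Σ=2b of 2 (195bpm 2/4) — PASS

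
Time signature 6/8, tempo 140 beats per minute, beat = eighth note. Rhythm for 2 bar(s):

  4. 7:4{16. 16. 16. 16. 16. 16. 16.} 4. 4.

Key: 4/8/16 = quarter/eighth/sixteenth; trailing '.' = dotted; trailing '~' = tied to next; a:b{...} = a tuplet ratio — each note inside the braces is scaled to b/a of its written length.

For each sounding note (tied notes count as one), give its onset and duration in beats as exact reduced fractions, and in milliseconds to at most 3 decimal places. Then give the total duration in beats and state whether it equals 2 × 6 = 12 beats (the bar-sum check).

1) 0.0ms=0b +1285.714ms=3b
2) 1285.714ms=3b +183.673ms=3/7b
3) 1469.388ms=24/7b +183.673ms=3/7b
4) 1653.061ms=27/7b +183.673ms=3/7b
5) 1836.735ms=30/7b +183.673ms=3/7b
6) 2020.408ms=33/7b +183.673ms=3/7b
7) 2204.082ms=36/7b +183.673ms=3/7b
8) 2387.755ms=39/7b +183.673ms=3/7b
9) 2571.429ms=6b +1285.714ms=3b
10) 3857.143ms=9b +1285.714ms=3b
Σ=12b of 12 (140bpm 6/8) — PASS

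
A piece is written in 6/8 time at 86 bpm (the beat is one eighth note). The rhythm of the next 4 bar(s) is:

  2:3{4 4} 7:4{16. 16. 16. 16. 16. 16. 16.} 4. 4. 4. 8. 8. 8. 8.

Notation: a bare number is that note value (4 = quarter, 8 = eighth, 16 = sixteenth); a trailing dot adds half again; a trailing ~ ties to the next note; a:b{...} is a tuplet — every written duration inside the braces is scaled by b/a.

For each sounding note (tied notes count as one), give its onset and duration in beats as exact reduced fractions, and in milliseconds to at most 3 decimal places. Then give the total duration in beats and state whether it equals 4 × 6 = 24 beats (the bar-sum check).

1) 0.0ms=0b +2093.023ms=3b
2) 2093.023ms=3b +2093.023ms=3b
3) 4186.047ms=6b +299.003ms=3/7b
4) 4485.05ms=45/7b +299.003ms=3/7b
5) 4784.053ms=48/7b +299.003ms=3/7b
6) 5083.056ms=51/7b +299.003ms=3/7b
7) 5382.06ms=54/7b +299.003ms=3/7b
8) 5681.063ms=57/7b +299.003ms=3/7b
9) 5980.066ms=60/7b +299.003ms=3/7b
10) 6279.07ms=9b +2093.023ms=3b
11) 8372.093ms=12b +2093.023ms=3b
12) 10465.116ms=15b +2093.023ms=3b
13) 12558.14ms=18b +1046.512ms=3/2b
14) 13604.651ms=39/2b +1046.512ms=3/2b
15) 14651.163ms=21b +1046.512ms=3/2b
16) 15697.674ms=45/2b +1046.512ms=3/2b
Σ=24b of 24 (86bpm 6/8) — PASS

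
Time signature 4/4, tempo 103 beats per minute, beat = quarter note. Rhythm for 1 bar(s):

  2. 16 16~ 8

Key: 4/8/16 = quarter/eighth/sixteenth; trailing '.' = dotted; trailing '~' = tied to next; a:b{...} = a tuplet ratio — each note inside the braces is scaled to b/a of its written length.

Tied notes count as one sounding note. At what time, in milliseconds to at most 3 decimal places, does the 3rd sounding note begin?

1. 0.0ms @ 0 + 1747.573ms (3)
2. 1747.573ms @ 3 + 145.631ms (1/4)
3. 1893.204ms @ 13/4 + 436.893ms (3/4)

note 3 onset = 13/4b = 1893.204ms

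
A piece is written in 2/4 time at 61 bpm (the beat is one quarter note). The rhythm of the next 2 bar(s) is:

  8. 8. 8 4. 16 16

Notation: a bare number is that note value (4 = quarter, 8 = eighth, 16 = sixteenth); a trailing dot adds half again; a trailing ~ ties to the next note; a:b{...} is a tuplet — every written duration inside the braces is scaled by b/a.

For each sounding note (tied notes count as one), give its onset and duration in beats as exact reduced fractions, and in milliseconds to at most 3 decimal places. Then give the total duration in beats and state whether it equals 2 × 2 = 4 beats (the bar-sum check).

1) 0.0ms=0b +737.705ms=3/4b
2) 737.705ms=3/4b +737.705ms=3/4b
3) 1475.41ms=3/2b +491.803ms=1/2b
4) 1967.213ms=2b +1475.41ms=3/2b
5) 3442.623ms=7/2b +245.902ms=1/4b
6) 3688.525ms=15/4b +245.902ms=1/4b
Σ=4b of 4 (61bpm 2/4) — PASS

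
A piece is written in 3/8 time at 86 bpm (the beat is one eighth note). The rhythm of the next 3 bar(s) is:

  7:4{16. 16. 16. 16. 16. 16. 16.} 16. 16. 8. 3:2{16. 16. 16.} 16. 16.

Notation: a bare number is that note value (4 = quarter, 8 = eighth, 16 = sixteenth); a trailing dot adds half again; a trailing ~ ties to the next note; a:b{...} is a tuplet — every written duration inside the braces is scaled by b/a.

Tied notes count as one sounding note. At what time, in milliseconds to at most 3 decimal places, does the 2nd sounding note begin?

1. 0.0ms @ 0 + 299.003ms (3/7)
2. 299.003ms @ 3/7 + 299.003ms (3/7)
3. 598.007ms @ 6/7 + 299.003ms (3/7)
4. 897.01ms @ 9/7 + 299.003ms (3/7)
5. 1196.013ms @ 12/7 + 299.003ms (3/7)
6. 1495.017ms @ 15/7 + 299.003ms (3/7)
7. 1794.02ms @ 18/7 + 299.003ms (3/7)
8. 2093.023ms @ 3 + 523.256ms (3/4)
9. 2616.279ms @ 15/4 + 523.256ms (3/4)
10. 3139.535ms @ 9/2 + 1046.512ms (3/2)
11. 4186.047ms @ 6 + 348.837ms (1/2)
12. 4534.884ms @ 13/2 + 348.837ms (1/2)
13. 4883.721ms @ 7 + 348.837ms (1/2)
14. 5232.558ms @ 15/2 + 523.256ms (3/4)
15. 5755.814ms @ 33/4 + 523.256ms (3/4)

note 2 onset = 3/7b = 299.003ms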